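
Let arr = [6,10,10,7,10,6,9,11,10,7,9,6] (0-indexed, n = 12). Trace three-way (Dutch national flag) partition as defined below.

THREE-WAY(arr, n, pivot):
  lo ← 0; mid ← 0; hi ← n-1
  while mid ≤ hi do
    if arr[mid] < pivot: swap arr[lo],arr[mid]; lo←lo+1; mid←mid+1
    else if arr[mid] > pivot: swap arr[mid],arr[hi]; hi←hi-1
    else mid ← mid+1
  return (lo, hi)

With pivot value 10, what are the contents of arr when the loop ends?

[6,7,6,9,6,7,9,10,10,10,10,11]

pivot = 10; lo=0, mid=0, hi=11
arr[mid]=6<10: swap arr[0],arr[0]; lo=1,mid=1 → [6,10,10,7,10,6,9,11,10,7,9,6]
arr[mid]=10=10: mid=2
arr[mid]=10=10: mid=3
arr[mid]=7<10: swap arr[1],arr[3]; lo=2,mid=4 → [6,7,10,10,10,6,9,11,10,7,9,6]
arr[mid]=10=10: mid=5
arr[mid]=6<10: swap arr[2],arr[5]; lo=3,mid=6 → [6,7,6,10,10,10,9,11,10,7,9,6]
arr[mid]=9<10: swap arr[3],arr[6]; lo=4,mid=7 → [6,7,6,9,10,10,10,11,10,7,9,6]
arr[mid]=11>10: swap arr[7],arr[11]; hi=10 → [6,7,6,9,10,10,10,6,10,7,9,11]
arr[mid]=6<10: swap arr[4],arr[7]; lo=5,mid=8 → [6,7,6,9,6,10,10,10,10,7,9,11]
arr[mid]=10=10: mid=9
arr[mid]=7<10: swap arr[5],arr[9]; lo=6,mid=10 → [6,7,6,9,6,7,10,10,10,10,9,11]
arr[mid]=9<10: swap arr[6],arr[10]; lo=7,mid=11 → [6,7,6,9,6,7,9,10,10,10,10,11]
end: lo=7, hi=10; arr = [6,7,6,9,6,7,9,10,10,10,10,11]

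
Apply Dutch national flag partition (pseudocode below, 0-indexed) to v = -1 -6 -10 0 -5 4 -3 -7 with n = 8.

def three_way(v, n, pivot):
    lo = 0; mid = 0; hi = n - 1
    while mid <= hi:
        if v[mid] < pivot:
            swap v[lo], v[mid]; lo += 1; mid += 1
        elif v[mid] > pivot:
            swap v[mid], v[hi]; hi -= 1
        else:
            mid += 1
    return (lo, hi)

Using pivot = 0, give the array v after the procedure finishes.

-1 -6 -10 -5 -7 -3 0 4

pivot = 0; lo=0, mid=0, hi=7
v[mid]=-1<0: swap v[0],v[0]; lo=1,mid=1 → -1 -6 -10 0 -5 4 -3 -7
v[mid]=-6<0: swap v[1],v[1]; lo=2,mid=2 → -1 -6 -10 0 -5 4 -3 -7
v[mid]=-10<0: swap v[2],v[2]; lo=3,mid=3 → -1 -6 -10 0 -5 4 -3 -7
v[mid]=0=0: mid=4
v[mid]=-5<0: swap v[3],v[4]; lo=4,mid=5 → -1 -6 -10 -5 0 4 -3 -7
v[mid]=4>0: swap v[5],v[7]; hi=6 → -1 -6 -10 -5 0 -7 -3 4
v[mid]=-7<0: swap v[4],v[5]; lo=5,mid=6 → -1 -6 -10 -5 -7 0 -3 4
v[mid]=-3<0: swap v[5],v[6]; lo=6,mid=7 → -1 -6 -10 -5 -7 -3 0 4
end: lo=6, hi=6; v = -1 -6 -10 -5 -7 -3 0 4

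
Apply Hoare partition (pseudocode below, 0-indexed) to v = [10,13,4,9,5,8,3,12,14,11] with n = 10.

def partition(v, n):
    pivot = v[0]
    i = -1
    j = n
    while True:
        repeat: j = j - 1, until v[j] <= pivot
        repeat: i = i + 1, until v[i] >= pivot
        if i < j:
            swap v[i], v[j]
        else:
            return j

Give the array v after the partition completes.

pivot=10
j stops at 6 (3), i stops at 0 (10); swap ⇒ [3,13,4,9,5,8,10,12,14,11]
j stops at 5 (8), i stops at 1 (13); swap ⇒ [3,8,4,9,5,13,10,12,14,11]
j stops at 4, i stops at 5; i≥j ⇒ return 4. v=[3,8,4,9,5,13,10,12,14,11]

[3,8,4,9,5,13,10,12,14,11]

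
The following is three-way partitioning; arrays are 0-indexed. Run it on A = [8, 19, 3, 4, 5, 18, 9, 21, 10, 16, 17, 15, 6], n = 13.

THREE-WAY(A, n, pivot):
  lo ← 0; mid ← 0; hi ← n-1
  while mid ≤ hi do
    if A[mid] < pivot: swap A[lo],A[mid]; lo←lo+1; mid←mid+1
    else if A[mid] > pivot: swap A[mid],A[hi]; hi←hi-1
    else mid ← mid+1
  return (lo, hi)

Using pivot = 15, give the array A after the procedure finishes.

lo=0 mid=0 hi=12
8<15: swap(0,0), lo=1 mid=1 ⇒ [8, 19, 3, 4, 5, 18, 9, 21, 10, 16, 17, 15, 6]
19>15: swap(1,12), hi=11 ⇒ [8, 6, 3, 4, 5, 18, 9, 21, 10, 16, 17, 15, 19]
6<15: swap(1,1), lo=2 mid=2 ⇒ [8, 6, 3, 4, 5, 18, 9, 21, 10, 16, 17, 15, 19]
3<15: swap(2,2), lo=3 mid=3 ⇒ [8, 6, 3, 4, 5, 18, 9, 21, 10, 16, 17, 15, 19]
4<15: swap(3,3), lo=4 mid=4 ⇒ [8, 6, 3, 4, 5, 18, 9, 21, 10, 16, 17, 15, 19]
5<15: swap(4,4), lo=5 mid=5 ⇒ [8, 6, 3, 4, 5, 18, 9, 21, 10, 16, 17, 15, 19]
18>15: swap(5,11), hi=10 ⇒ [8, 6, 3, 4, 5, 15, 9, 21, 10, 16, 17, 18, 19]
15=15: mid=6
9<15: swap(5,6), lo=6 mid=7 ⇒ [8, 6, 3, 4, 5, 9, 15, 21, 10, 16, 17, 18, 19]
21>15: swap(7,10), hi=9 ⇒ [8, 6, 3, 4, 5, 9, 15, 17, 10, 16, 21, 18, 19]
17>15: swap(7,9), hi=8 ⇒ [8, 6, 3, 4, 5, 9, 15, 16, 10, 17, 21, 18, 19]
16>15: swap(7,8), hi=7 ⇒ [8, 6, 3, 4, 5, 9, 15, 10, 16, 17, 21, 18, 19]
10<15: swap(6,7), lo=7 mid=8 ⇒ [8, 6, 3, 4, 5, 9, 10, 15, 16, 17, 21, 18, 19]
done. lo=7 hi=7; A=[8, 6, 3, 4, 5, 9, 10, 15, 16, 17, 21, 18, 19]

[8, 6, 3, 4, 5, 9, 10, 15, 16, 17, 21, 18, 19]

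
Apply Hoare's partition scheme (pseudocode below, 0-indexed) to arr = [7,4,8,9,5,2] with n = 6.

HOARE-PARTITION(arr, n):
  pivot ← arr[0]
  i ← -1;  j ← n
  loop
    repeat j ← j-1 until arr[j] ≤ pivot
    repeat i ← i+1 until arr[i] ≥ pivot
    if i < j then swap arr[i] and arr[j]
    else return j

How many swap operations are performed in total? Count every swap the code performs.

2

pivot = arr[0] = 7; i = -1, j = 6
j→5 (arr[5]=2≤7), i→0 (arr[0]=7≥7); i<j, swap → [2,4,8,9,5,7]
j→4 (arr[4]=5≤7), i→2 (arr[2]=8≥7); i<j, swap → [2,4,5,9,8,7]
j→2, i→3; i≥j, return j=2. arr = [2,4,5,9,8,7]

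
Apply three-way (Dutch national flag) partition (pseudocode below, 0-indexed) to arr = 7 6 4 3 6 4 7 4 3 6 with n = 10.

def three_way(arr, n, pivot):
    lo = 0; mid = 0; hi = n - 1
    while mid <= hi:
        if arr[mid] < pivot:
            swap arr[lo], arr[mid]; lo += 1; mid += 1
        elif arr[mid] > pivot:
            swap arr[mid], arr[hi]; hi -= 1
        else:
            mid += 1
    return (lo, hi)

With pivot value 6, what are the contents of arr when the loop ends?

4 3 4 3 4 6 6 6 7 7

lo=0 mid=0 hi=9
7>6: swap(0,9), hi=8 ⇒ 6 6 4 3 6 4 7 4 3 7
6=6: mid=1
6=6: mid=2
4<6: swap(0,2), lo=1 mid=3 ⇒ 4 6 6 3 6 4 7 4 3 7
3<6: swap(1,3), lo=2 mid=4 ⇒ 4 3 6 6 6 4 7 4 3 7
6=6: mid=5
4<6: swap(2,5), lo=3 mid=6 ⇒ 4 3 4 6 6 6 7 4 3 7
7>6: swap(6,8), hi=7 ⇒ 4 3 4 6 6 6 3 4 7 7
3<6: swap(3,6), lo=4 mid=7 ⇒ 4 3 4 3 6 6 6 4 7 7
4<6: swap(4,7), lo=5 mid=8 ⇒ 4 3 4 3 4 6 6 6 7 7
done. lo=5 hi=7; arr=4 3 4 3 4 6 6 6 7 7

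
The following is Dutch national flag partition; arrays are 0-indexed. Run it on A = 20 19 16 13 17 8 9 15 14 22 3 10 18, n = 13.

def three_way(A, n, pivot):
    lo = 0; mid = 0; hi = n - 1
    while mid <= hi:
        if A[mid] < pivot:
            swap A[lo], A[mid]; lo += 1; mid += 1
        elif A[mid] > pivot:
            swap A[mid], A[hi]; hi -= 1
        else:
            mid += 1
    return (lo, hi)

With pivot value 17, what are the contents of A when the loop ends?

10 3 16 13 8 9 15 14 17 22 19 18 20

lo=0 mid=0 hi=12
20>17: swap(0,12), hi=11 ⇒ 18 19 16 13 17 8 9 15 14 22 3 10 20
18>17: swap(0,11), hi=10 ⇒ 10 19 16 13 17 8 9 15 14 22 3 18 20
10<17: swap(0,0), lo=1 mid=1 ⇒ 10 19 16 13 17 8 9 15 14 22 3 18 20
19>17: swap(1,10), hi=9 ⇒ 10 3 16 13 17 8 9 15 14 22 19 18 20
3<17: swap(1,1), lo=2 mid=2 ⇒ 10 3 16 13 17 8 9 15 14 22 19 18 20
16<17: swap(2,2), lo=3 mid=3 ⇒ 10 3 16 13 17 8 9 15 14 22 19 18 20
13<17: swap(3,3), lo=4 mid=4 ⇒ 10 3 16 13 17 8 9 15 14 22 19 18 20
17=17: mid=5
8<17: swap(4,5), lo=5 mid=6 ⇒ 10 3 16 13 8 17 9 15 14 22 19 18 20
9<17: swap(5,6), lo=6 mid=7 ⇒ 10 3 16 13 8 9 17 15 14 22 19 18 20
15<17: swap(6,7), lo=7 mid=8 ⇒ 10 3 16 13 8 9 15 17 14 22 19 18 20
14<17: swap(7,8), lo=8 mid=9 ⇒ 10 3 16 13 8 9 15 14 17 22 19 18 20
22>17: swap(9,9), hi=8 ⇒ 10 3 16 13 8 9 15 14 17 22 19 18 20
done. lo=8 hi=8; A=10 3 16 13 8 9 15 14 17 22 19 18 20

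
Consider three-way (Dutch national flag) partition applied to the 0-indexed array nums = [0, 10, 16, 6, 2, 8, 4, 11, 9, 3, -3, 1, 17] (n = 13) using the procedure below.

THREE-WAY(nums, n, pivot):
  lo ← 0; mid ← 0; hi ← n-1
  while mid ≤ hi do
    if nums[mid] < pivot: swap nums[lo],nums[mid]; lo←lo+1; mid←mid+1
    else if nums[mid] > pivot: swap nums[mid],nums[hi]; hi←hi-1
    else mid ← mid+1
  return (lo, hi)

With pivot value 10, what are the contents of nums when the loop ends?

[0, 1, 6, 2, 8, 4, -3, 9, 3, 10, 11, 17, 16]

pivot = 10; lo=0, mid=0, hi=12
nums[mid]=0<10: swap nums[0],nums[0]; lo=1,mid=1 → [0, 10, 16, 6, 2, 8, 4, 11, 9, 3, -3, 1, 17]
nums[mid]=10=10: mid=2
nums[mid]=16>10: swap nums[2],nums[12]; hi=11 → [0, 10, 17, 6, 2, 8, 4, 11, 9, 3, -3, 1, 16]
nums[mid]=17>10: swap nums[2],nums[11]; hi=10 → [0, 10, 1, 6, 2, 8, 4, 11, 9, 3, -3, 17, 16]
nums[mid]=1<10: swap nums[1],nums[2]; lo=2,mid=3 → [0, 1, 10, 6, 2, 8, 4, 11, 9, 3, -3, 17, 16]
nums[mid]=6<10: swap nums[2],nums[3]; lo=3,mid=4 → [0, 1, 6, 10, 2, 8, 4, 11, 9, 3, -3, 17, 16]
nums[mid]=2<10: swap nums[3],nums[4]; lo=4,mid=5 → [0, 1, 6, 2, 10, 8, 4, 11, 9, 3, -3, 17, 16]
nums[mid]=8<10: swap nums[4],nums[5]; lo=5,mid=6 → [0, 1, 6, 2, 8, 10, 4, 11, 9, 3, -3, 17, 16]
nums[mid]=4<10: swap nums[5],nums[6]; lo=6,mid=7 → [0, 1, 6, 2, 8, 4, 10, 11, 9, 3, -3, 17, 16]
nums[mid]=11>10: swap nums[7],nums[10]; hi=9 → [0, 1, 6, 2, 8, 4, 10, -3, 9, 3, 11, 17, 16]
nums[mid]=-3<10: swap nums[6],nums[7]; lo=7,mid=8 → [0, 1, 6, 2, 8, 4, -3, 10, 9, 3, 11, 17, 16]
nums[mid]=9<10: swap nums[7],nums[8]; lo=8,mid=9 → [0, 1, 6, 2, 8, 4, -3, 9, 10, 3, 11, 17, 16]
nums[mid]=3<10: swap nums[8],nums[9]; lo=9,mid=10 → [0, 1, 6, 2, 8, 4, -3, 9, 3, 10, 11, 17, 16]
end: lo=9, hi=9; nums = [0, 1, 6, 2, 8, 4, -3, 9, 3, 10, 11, 17, 16]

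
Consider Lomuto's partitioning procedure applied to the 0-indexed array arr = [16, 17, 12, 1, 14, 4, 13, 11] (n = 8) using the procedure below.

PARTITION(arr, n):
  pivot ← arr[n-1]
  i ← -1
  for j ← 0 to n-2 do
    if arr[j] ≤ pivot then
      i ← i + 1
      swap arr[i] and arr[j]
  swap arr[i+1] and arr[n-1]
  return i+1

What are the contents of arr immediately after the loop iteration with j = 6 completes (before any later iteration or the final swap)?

[1, 4, 12, 16, 14, 17, 13, 11]

pivot=11, i=-1
j=0: 16>11, skip
j=1: 17>11, skip
j=2: 12>11, skip
j=3: 1≤11, i=0, swap(0,3) ⇒ [1, 17, 12, 16, 14, 4, 13, 11]
j=4: 14>11, skip
j=5: 4≤11, i=1, swap(1,5) ⇒ [1, 4, 12, 16, 14, 17, 13, 11]
j=6: 13>11, skip
(after j=6) arr = [1, 4, 12, 16, 14, 17, 13, 11]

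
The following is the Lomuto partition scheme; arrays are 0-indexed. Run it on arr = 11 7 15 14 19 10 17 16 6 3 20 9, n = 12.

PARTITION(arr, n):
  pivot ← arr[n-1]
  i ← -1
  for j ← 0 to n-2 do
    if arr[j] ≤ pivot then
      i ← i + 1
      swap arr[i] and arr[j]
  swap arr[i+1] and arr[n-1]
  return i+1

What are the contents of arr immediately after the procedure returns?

7 6 3 9 19 10 17 16 11 15 20 14

pivot = arr[11] = 9; i = -1
j=0: arr[0]=11 > 9 → no swap
j=1: arr[1]=7 ≤ 9 → i=0, swap arr[0],arr[1] → 7 11 15 14 19 10 17 16 6 3 20 9
j=2: arr[2]=15 > 9 → no swap
j=3: arr[3]=14 > 9 → no swap
j=4: arr[4]=19 > 9 → no swap
j=5: arr[5]=10 > 9 → no swap
j=6: arr[6]=17 > 9 → no swap
j=7: arr[7]=16 > 9 → no swap
j=8: arr[8]=6 ≤ 9 → i=1, swap arr[1],arr[8] → 7 6 15 14 19 10 17 16 11 3 20 9
j=9: arr[9]=3 ≤ 9 → i=2, swap arr[2],arr[9] → 7 6 3 14 19 10 17 16 11 15 20 9
j=10: arr[10]=20 > 9 → no swap
final swap arr[3],arr[11] → 7 6 3 9 19 10 17 16 11 15 20 14; return 3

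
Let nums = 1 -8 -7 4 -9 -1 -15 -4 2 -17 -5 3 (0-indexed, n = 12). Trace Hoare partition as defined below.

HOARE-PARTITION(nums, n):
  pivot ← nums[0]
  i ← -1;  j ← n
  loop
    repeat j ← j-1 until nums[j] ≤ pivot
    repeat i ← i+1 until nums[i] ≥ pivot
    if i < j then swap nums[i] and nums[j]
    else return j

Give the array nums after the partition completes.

-5 -8 -7 -17 -9 -1 -15 -4 2 4 1 3

pivot=1
j stops at 10 (-5), i stops at 0 (1); swap ⇒ -5 -8 -7 4 -9 -1 -15 -4 2 -17 1 3
j stops at 9 (-17), i stops at 3 (4); swap ⇒ -5 -8 -7 -17 -9 -1 -15 -4 2 4 1 3
j stops at 7, i stops at 8; i≥j ⇒ return 7. nums=-5 -8 -7 -17 -9 -1 -15 -4 2 4 1 3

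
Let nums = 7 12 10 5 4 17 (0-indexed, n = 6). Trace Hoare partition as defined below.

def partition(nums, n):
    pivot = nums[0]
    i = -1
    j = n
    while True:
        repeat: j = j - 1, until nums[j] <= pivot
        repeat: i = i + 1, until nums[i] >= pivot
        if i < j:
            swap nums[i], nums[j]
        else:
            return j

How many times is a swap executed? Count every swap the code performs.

2

pivot=7
j stops at 4 (4), i stops at 0 (7); swap ⇒ 4 12 10 5 7 17
j stops at 3 (5), i stops at 1 (12); swap ⇒ 4 5 10 12 7 17
j stops at 1, i stops at 2; i≥j ⇒ return 1. nums=4 5 10 12 7 17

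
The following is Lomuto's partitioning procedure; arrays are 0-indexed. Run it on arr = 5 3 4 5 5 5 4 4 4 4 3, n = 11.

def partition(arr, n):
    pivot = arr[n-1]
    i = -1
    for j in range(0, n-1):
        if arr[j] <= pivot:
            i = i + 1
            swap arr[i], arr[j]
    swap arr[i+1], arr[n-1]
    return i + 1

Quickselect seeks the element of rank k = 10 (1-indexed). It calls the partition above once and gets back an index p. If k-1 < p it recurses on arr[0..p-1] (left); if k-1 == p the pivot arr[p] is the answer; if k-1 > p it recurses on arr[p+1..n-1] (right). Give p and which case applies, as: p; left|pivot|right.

1; right

pivot = arr[10] = 3; i = -1
j=0: arr[0]=5 > 3 → no swap
j=1: arr[1]=3 ≤ 3 → i=0, swap arr[0],arr[1] → 3 5 4 5 5 5 4 4 4 4 3
j=2: arr[2]=4 > 3 → no swap
j=3: arr[3]=5 > 3 → no swap
j=4: arr[4]=5 > 3 → no swap
j=5: arr[5]=5 > 3 → no swap
j=6: arr[6]=4 > 3 → no swap
j=7: arr[7]=4 > 3 → no swap
j=8: arr[8]=4 > 3 → no swap
j=9: arr[9]=4 > 3 → no swap
final swap arr[1],arr[10] → 3 3 4 5 5 5 4 4 4 4 5; return 1
p = 1; k-1 = 9 > 1 ⇒ right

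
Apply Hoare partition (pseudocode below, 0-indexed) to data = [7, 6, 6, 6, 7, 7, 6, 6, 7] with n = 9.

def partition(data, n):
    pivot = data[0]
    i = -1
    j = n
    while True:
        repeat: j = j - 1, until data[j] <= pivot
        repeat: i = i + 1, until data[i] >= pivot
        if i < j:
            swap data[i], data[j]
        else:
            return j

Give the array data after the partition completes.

pivot=7
j stops at 8 (7), i stops at 0 (7); swap ⇒ [7, 6, 6, 6, 7, 7, 6, 6, 7]
j stops at 7 (6), i stops at 4 (7); swap ⇒ [7, 6, 6, 6, 6, 7, 6, 7, 7]
j stops at 6 (6), i stops at 5 (7); swap ⇒ [7, 6, 6, 6, 6, 6, 7, 7, 7]
j stops at 5, i stops at 6; i≥j ⇒ return 5. data=[7, 6, 6, 6, 6, 6, 7, 7, 7]

[7, 6, 6, 6, 6, 6, 7, 7, 7]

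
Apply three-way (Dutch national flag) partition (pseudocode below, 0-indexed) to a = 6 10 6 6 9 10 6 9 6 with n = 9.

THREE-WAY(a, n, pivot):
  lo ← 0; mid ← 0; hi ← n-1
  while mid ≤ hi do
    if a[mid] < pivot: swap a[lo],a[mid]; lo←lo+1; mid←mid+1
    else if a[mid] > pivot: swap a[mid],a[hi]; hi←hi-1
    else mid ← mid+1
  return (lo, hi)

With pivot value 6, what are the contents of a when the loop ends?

pivot = 6; lo=0, mid=0, hi=8
a[mid]=6=6: mid=1
a[mid]=10>6: swap a[1],a[8]; hi=7 → 6 6 6 6 9 10 6 9 10
a[mid]=6=6: mid=2
a[mid]=6=6: mid=3
a[mid]=6=6: mid=4
a[mid]=9>6: swap a[4],a[7]; hi=6 → 6 6 6 6 9 10 6 9 10
a[mid]=9>6: swap a[4],a[6]; hi=5 → 6 6 6 6 6 10 9 9 10
a[mid]=6=6: mid=5
a[mid]=10>6: swap a[5],a[5]; hi=4 → 6 6 6 6 6 10 9 9 10
end: lo=0, hi=4; a = 6 6 6 6 6 10 9 9 10

6 6 6 6 6 10 9 9 10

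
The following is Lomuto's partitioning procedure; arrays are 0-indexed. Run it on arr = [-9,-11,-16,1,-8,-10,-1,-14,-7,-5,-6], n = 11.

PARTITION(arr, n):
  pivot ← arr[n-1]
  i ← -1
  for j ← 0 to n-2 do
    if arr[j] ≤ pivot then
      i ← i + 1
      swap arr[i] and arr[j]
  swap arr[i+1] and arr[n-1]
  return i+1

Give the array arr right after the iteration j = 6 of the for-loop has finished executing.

pivot=-6, i=-1
j=0: -9≤-6, i=0, swap(0,0) ⇒ [-9,-11,-16,1,-8,-10,-1,-14,-7,-5,-6]
j=1: -11≤-6, i=1, swap(1,1) ⇒ [-9,-11,-16,1,-8,-10,-1,-14,-7,-5,-6]
j=2: -16≤-6, i=2, swap(2,2) ⇒ [-9,-11,-16,1,-8,-10,-1,-14,-7,-5,-6]
j=3: 1>-6, skip
j=4: -8≤-6, i=3, swap(3,4) ⇒ [-9,-11,-16,-8,1,-10,-1,-14,-7,-5,-6]
j=5: -10≤-6, i=4, swap(4,5) ⇒ [-9,-11,-16,-8,-10,1,-1,-14,-7,-5,-6]
j=6: -1>-6, skip
(after j=6) arr = [-9,-11,-16,-8,-10,1,-1,-14,-7,-5,-6]

[-9,-11,-16,-8,-10,1,-1,-14,-7,-5,-6]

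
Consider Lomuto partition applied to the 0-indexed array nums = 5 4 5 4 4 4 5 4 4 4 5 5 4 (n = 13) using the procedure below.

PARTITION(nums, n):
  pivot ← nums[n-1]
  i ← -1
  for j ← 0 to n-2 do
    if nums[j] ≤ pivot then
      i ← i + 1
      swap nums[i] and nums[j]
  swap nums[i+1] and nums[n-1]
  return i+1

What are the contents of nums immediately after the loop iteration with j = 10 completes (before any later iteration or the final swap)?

pivot = nums[12] = 4; i = -1
j=0: nums[0]=5 > 4 → no swap
j=1: nums[1]=4 ≤ 4 → i=0, swap nums[0],nums[1] → 4 5 5 4 4 4 5 4 4 4 5 5 4
j=2: nums[2]=5 > 4 → no swap
j=3: nums[3]=4 ≤ 4 → i=1, swap nums[1],nums[3] → 4 4 5 5 4 4 5 4 4 4 5 5 4
j=4: nums[4]=4 ≤ 4 → i=2, swap nums[2],nums[4] → 4 4 4 5 5 4 5 4 4 4 5 5 4
j=5: nums[5]=4 ≤ 4 → i=3, swap nums[3],nums[5] → 4 4 4 4 5 5 5 4 4 4 5 5 4
j=6: nums[6]=5 > 4 → no swap
j=7: nums[7]=4 ≤ 4 → i=4, swap nums[4],nums[7] → 4 4 4 4 4 5 5 5 4 4 5 5 4
j=8: nums[8]=4 ≤ 4 → i=5, swap nums[5],nums[8] → 4 4 4 4 4 4 5 5 5 4 5 5 4
j=9: nums[9]=4 ≤ 4 → i=6, swap nums[6],nums[9] → 4 4 4 4 4 4 4 5 5 5 5 5 4
j=10: nums[10]=5 > 4 → no swap
(after j=10) nums = 4 4 4 4 4 4 4 5 5 5 5 5 4

4 4 4 4 4 4 4 5 5 5 5 5 4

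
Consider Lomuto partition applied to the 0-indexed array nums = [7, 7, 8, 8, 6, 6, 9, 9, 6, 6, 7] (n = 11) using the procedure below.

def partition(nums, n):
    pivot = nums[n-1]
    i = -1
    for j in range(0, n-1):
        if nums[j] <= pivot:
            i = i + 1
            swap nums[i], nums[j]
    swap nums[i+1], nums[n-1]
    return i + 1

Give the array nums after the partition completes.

pivot=7, i=-1
j=0: 7≤7, i=0, swap(0,0) ⇒ [7, 7, 8, 8, 6, 6, 9, 9, 6, 6, 7]
j=1: 7≤7, i=1, swap(1,1) ⇒ [7, 7, 8, 8, 6, 6, 9, 9, 6, 6, 7]
j=2: 8>7, skip
j=3: 8>7, skip
j=4: 6≤7, i=2, swap(2,4) ⇒ [7, 7, 6, 8, 8, 6, 9, 9, 6, 6, 7]
j=5: 6≤7, i=3, swap(3,5) ⇒ [7, 7, 6, 6, 8, 8, 9, 9, 6, 6, 7]
j=6: 9>7, skip
j=7: 9>7, skip
j=8: 6≤7, i=4, swap(4,8) ⇒ [7, 7, 6, 6, 6, 8, 9, 9, 8, 6, 7]
j=9: 6≤7, i=5, swap(5,9) ⇒ [7, 7, 6, 6, 6, 6, 9, 9, 8, 8, 7]
swap(6,10) ⇒ [7, 7, 6, 6, 6, 6, 7, 9, 8, 8, 9]; return 6

[7, 7, 6, 6, 6, 6, 7, 9, 8, 8, 9]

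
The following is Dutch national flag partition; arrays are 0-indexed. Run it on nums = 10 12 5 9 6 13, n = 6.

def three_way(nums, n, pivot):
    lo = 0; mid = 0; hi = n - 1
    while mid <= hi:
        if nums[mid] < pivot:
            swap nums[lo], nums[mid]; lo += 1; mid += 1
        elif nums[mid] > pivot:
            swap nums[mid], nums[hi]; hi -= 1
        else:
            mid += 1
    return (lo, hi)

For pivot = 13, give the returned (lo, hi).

lo=0 mid=0 hi=5
10<13: swap(0,0), lo=1 mid=1 ⇒ 10 12 5 9 6 13
12<13: swap(1,1), lo=2 mid=2 ⇒ 10 12 5 9 6 13
5<13: swap(2,2), lo=3 mid=3 ⇒ 10 12 5 9 6 13
9<13: swap(3,3), lo=4 mid=4 ⇒ 10 12 5 9 6 13
6<13: swap(4,4), lo=5 mid=5 ⇒ 10 12 5 9 6 13
13=13: mid=6
done. lo=5 hi=5; nums=10 12 5 9 6 13

(5, 5)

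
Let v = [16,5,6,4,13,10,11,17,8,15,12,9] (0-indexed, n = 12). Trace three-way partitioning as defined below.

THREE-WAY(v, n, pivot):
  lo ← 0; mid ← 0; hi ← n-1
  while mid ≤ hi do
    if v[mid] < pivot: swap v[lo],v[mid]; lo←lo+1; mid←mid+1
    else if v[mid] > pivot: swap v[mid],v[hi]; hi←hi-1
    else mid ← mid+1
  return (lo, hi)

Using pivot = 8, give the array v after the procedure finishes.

pivot = 8; lo=0, mid=0, hi=11
v[mid]=16>8: swap v[0],v[11]; hi=10 → [9,5,6,4,13,10,11,17,8,15,12,16]
v[mid]=9>8: swap v[0],v[10]; hi=9 → [12,5,6,4,13,10,11,17,8,15,9,16]
v[mid]=12>8: swap v[0],v[9]; hi=8 → [15,5,6,4,13,10,11,17,8,12,9,16]
v[mid]=15>8: swap v[0],v[8]; hi=7 → [8,5,6,4,13,10,11,17,15,12,9,16]
v[mid]=8=8: mid=1
v[mid]=5<8: swap v[0],v[1]; lo=1,mid=2 → [5,8,6,4,13,10,11,17,15,12,9,16]
v[mid]=6<8: swap v[1],v[2]; lo=2,mid=3 → [5,6,8,4,13,10,11,17,15,12,9,16]
v[mid]=4<8: swap v[2],v[3]; lo=3,mid=4 → [5,6,4,8,13,10,11,17,15,12,9,16]
v[mid]=13>8: swap v[4],v[7]; hi=6 → [5,6,4,8,17,10,11,13,15,12,9,16]
v[mid]=17>8: swap v[4],v[6]; hi=5 → [5,6,4,8,11,10,17,13,15,12,9,16]
v[mid]=11>8: swap v[4],v[5]; hi=4 → [5,6,4,8,10,11,17,13,15,12,9,16]
v[mid]=10>8: swap v[4],v[4]; hi=3 → [5,6,4,8,10,11,17,13,15,12,9,16]
end: lo=3, hi=3; v = [5,6,4,8,10,11,17,13,15,12,9,16]

[5,6,4,8,10,11,17,13,15,12,9,16]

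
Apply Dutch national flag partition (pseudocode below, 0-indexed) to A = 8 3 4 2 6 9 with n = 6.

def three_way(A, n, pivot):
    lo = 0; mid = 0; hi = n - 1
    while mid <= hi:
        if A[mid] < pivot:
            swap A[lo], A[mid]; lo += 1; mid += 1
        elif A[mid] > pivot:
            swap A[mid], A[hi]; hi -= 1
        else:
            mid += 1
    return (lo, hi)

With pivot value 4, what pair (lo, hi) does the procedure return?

(2, 2)

lo=0 mid=0 hi=5
8>4: swap(0,5), hi=4 ⇒ 9 3 4 2 6 8
9>4: swap(0,4), hi=3 ⇒ 6 3 4 2 9 8
6>4: swap(0,3), hi=2 ⇒ 2 3 4 6 9 8
2<4: swap(0,0), lo=1 mid=1 ⇒ 2 3 4 6 9 8
3<4: swap(1,1), lo=2 mid=2 ⇒ 2 3 4 6 9 8
4=4: mid=3
done. lo=2 hi=2; A=2 3 4 6 9 8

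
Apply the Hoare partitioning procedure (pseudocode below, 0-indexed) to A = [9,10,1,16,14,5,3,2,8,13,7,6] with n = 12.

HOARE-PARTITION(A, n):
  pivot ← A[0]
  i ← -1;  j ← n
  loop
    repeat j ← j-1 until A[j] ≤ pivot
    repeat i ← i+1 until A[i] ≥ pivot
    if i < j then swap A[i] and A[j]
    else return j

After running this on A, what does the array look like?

pivot=9
j stops at 11 (6), i stops at 0 (9); swap ⇒ [6,10,1,16,14,5,3,2,8,13,7,9]
j stops at 10 (7), i stops at 1 (10); swap ⇒ [6,7,1,16,14,5,3,2,8,13,10,9]
j stops at 8 (8), i stops at 3 (16); swap ⇒ [6,7,1,8,14,5,3,2,16,13,10,9]
j stops at 7 (2), i stops at 4 (14); swap ⇒ [6,7,1,8,2,5,3,14,16,13,10,9]
j stops at 6, i stops at 7; i≥j ⇒ return 6. A=[6,7,1,8,2,5,3,14,16,13,10,9]

[6,7,1,8,2,5,3,14,16,13,10,9]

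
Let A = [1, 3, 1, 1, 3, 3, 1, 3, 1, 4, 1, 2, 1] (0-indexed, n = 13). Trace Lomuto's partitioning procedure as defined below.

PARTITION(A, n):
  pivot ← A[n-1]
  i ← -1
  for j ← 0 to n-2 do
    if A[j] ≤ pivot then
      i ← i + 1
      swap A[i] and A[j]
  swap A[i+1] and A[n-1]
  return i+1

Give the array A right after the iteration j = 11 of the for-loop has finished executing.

[1, 1, 1, 1, 1, 1, 3, 3, 3, 4, 3, 2, 1]

pivot = A[12] = 1; i = -1
j=0: A[0]=1 ≤ 1 → i=0, swap A[0],A[0] (no change) → [1, 3, 1, 1, 3, 3, 1, 3, 1, 4, 1, 2, 1]
j=1: A[1]=3 > 1 → no swap
j=2: A[2]=1 ≤ 1 → i=1, swap A[1],A[2] → [1, 1, 3, 1, 3, 3, 1, 3, 1, 4, 1, 2, 1]
j=3: A[3]=1 ≤ 1 → i=2, swap A[2],A[3] → [1, 1, 1, 3, 3, 3, 1, 3, 1, 4, 1, 2, 1]
j=4: A[4]=3 > 1 → no swap
j=5: A[5]=3 > 1 → no swap
j=6: A[6]=1 ≤ 1 → i=3, swap A[3],A[6] → [1, 1, 1, 1, 3, 3, 3, 3, 1, 4, 1, 2, 1]
j=7: A[7]=3 > 1 → no swap
j=8: A[8]=1 ≤ 1 → i=4, swap A[4],A[8] → [1, 1, 1, 1, 1, 3, 3, 3, 3, 4, 1, 2, 1]
j=9: A[9]=4 > 1 → no swap
j=10: A[10]=1 ≤ 1 → i=5, swap A[5],A[10] → [1, 1, 1, 1, 1, 1, 3, 3, 3, 4, 3, 2, 1]
j=11: A[11]=2 > 1 → no swap
(after j=11) A = [1, 1, 1, 1, 1, 1, 3, 3, 3, 4, 3, 2, 1]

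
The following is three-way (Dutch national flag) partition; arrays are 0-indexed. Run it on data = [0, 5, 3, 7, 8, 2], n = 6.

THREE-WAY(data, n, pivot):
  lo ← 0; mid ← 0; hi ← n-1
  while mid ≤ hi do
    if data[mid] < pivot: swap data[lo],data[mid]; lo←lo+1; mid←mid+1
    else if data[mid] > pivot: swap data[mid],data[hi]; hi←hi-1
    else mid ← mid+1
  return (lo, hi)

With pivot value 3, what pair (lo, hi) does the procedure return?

(2, 2)

lo=0 mid=0 hi=5
0<3: swap(0,0), lo=1 mid=1 ⇒ [0, 5, 3, 7, 8, 2]
5>3: swap(1,5), hi=4 ⇒ [0, 2, 3, 7, 8, 5]
2<3: swap(1,1), lo=2 mid=2 ⇒ [0, 2, 3, 7, 8, 5]
3=3: mid=3
7>3: swap(3,4), hi=3 ⇒ [0, 2, 3, 8, 7, 5]
8>3: swap(3,3), hi=2 ⇒ [0, 2, 3, 8, 7, 5]
done. lo=2 hi=2; data=[0, 2, 3, 8, 7, 5]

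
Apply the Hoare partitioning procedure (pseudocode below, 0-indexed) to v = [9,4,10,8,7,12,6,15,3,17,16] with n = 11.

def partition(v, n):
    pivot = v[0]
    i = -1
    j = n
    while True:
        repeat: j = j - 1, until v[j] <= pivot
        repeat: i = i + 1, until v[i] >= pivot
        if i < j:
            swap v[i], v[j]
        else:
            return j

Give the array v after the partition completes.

pivot = v[0] = 9; i = -1, j = 11
j→8 (v[8]=3≤9), i→0 (v[0]=9≥9); i<j, swap → [3,4,10,8,7,12,6,15,9,17,16]
j→6 (v[6]=6≤9), i→2 (v[2]=10≥9); i<j, swap → [3,4,6,8,7,12,10,15,9,17,16]
j→4, i→5; i≥j, return j=4. v = [3,4,6,8,7,12,10,15,9,17,16]

[3,4,6,8,7,12,10,15,9,17,16]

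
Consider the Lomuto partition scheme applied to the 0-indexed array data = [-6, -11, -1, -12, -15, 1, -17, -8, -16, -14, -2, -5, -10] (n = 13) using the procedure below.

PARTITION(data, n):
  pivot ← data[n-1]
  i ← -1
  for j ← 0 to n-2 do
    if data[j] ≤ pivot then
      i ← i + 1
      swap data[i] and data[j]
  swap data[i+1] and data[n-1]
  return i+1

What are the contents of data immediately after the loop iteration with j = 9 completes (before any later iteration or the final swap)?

pivot = data[12] = -10; i = -1
j=0: data[0]=-6 > -10 → no swap
j=1: data[1]=-11 ≤ -10 → i=0, swap data[0],data[1] → [-11, -6, -1, -12, -15, 1, -17, -8, -16, -14, -2, -5, -10]
j=2: data[2]=-1 > -10 → no swap
j=3: data[3]=-12 ≤ -10 → i=1, swap data[1],data[3] → [-11, -12, -1, -6, -15, 1, -17, -8, -16, -14, -2, -5, -10]
j=4: data[4]=-15 ≤ -10 → i=2, swap data[2],data[4] → [-11, -12, -15, -6, -1, 1, -17, -8, -16, -14, -2, -5, -10]
j=5: data[5]=1 > -10 → no swap
j=6: data[6]=-17 ≤ -10 → i=3, swap data[3],data[6] → [-11, -12, -15, -17, -1, 1, -6, -8, -16, -14, -2, -5, -10]
j=7: data[7]=-8 > -10 → no swap
j=8: data[8]=-16 ≤ -10 → i=4, swap data[4],data[8] → [-11, -12, -15, -17, -16, 1, -6, -8, -1, -14, -2, -5, -10]
j=9: data[9]=-14 ≤ -10 → i=5, swap data[5],data[9] → [-11, -12, -15, -17, -16, -14, -6, -8, -1, 1, -2, -5, -10]
(after j=9) data = [-11, -12, -15, -17, -16, -14, -6, -8, -1, 1, -2, -5, -10]

[-11, -12, -15, -17, -16, -14, -6, -8, -1, 1, -2, -5, -10]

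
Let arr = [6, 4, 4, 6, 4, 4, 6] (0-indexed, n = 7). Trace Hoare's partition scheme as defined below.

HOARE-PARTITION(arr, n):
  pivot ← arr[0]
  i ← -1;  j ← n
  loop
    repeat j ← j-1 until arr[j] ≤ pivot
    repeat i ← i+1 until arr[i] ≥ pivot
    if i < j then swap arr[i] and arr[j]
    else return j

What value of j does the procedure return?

pivot = arr[0] = 6; i = -1, j = 7
j→6 (arr[6]=6≤6), i→0 (arr[0]=6≥6); i<j, swap → [6, 4, 4, 6, 4, 4, 6]
j→5 (arr[5]=4≤6), i→3 (arr[3]=6≥6); i<j, swap → [6, 4, 4, 4, 4, 6, 6]
j→4, i→5; i≥j, return j=4. arr = [6, 4, 4, 4, 4, 6, 6]

4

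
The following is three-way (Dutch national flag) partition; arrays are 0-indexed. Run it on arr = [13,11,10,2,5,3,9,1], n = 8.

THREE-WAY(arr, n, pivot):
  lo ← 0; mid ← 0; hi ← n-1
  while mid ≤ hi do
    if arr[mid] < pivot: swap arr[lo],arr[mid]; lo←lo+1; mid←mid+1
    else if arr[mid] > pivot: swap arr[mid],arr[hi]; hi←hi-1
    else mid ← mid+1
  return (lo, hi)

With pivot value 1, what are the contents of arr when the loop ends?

[1,10,2,5,3,9,11,13]

lo=0 mid=0 hi=7
13>1: swap(0,7), hi=6 ⇒ [1,11,10,2,5,3,9,13]
1=1: mid=1
11>1: swap(1,6), hi=5 ⇒ [1,9,10,2,5,3,11,13]
9>1: swap(1,5), hi=4 ⇒ [1,3,10,2,5,9,11,13]
3>1: swap(1,4), hi=3 ⇒ [1,5,10,2,3,9,11,13]
5>1: swap(1,3), hi=2 ⇒ [1,2,10,5,3,9,11,13]
2>1: swap(1,2), hi=1 ⇒ [1,10,2,5,3,9,11,13]
10>1: swap(1,1), hi=0 ⇒ [1,10,2,5,3,9,11,13]
done. lo=0 hi=0; arr=[1,10,2,5,3,9,11,13]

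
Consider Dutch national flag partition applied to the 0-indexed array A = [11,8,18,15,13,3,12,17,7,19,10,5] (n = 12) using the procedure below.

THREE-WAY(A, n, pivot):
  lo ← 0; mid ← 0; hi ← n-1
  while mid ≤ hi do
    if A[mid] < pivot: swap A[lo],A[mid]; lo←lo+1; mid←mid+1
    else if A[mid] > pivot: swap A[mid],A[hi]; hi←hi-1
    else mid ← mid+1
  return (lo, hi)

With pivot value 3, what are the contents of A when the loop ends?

pivot = 3; lo=0, mid=0, hi=11
A[mid]=11>3: swap A[0],A[11]; hi=10 → [5,8,18,15,13,3,12,17,7,19,10,11]
A[mid]=5>3: swap A[0],A[10]; hi=9 → [10,8,18,15,13,3,12,17,7,19,5,11]
A[mid]=10>3: swap A[0],A[9]; hi=8 → [19,8,18,15,13,3,12,17,7,10,5,11]
A[mid]=19>3: swap A[0],A[8]; hi=7 → [7,8,18,15,13,3,12,17,19,10,5,11]
A[mid]=7>3: swap A[0],A[7]; hi=6 → [17,8,18,15,13,3,12,7,19,10,5,11]
A[mid]=17>3: swap A[0],A[6]; hi=5 → [12,8,18,15,13,3,17,7,19,10,5,11]
A[mid]=12>3: swap A[0],A[5]; hi=4 → [3,8,18,15,13,12,17,7,19,10,5,11]
A[mid]=3=3: mid=1
A[mid]=8>3: swap A[1],A[4]; hi=3 → [3,13,18,15,8,12,17,7,19,10,5,11]
A[mid]=13>3: swap A[1],A[3]; hi=2 → [3,15,18,13,8,12,17,7,19,10,5,11]
A[mid]=15>3: swap A[1],A[2]; hi=1 → [3,18,15,13,8,12,17,7,19,10,5,11]
A[mid]=18>3: swap A[1],A[1]; hi=0 → [3,18,15,13,8,12,17,7,19,10,5,11]
end: lo=0, hi=0; A = [3,18,15,13,8,12,17,7,19,10,5,11]

[3,18,15,13,8,12,17,7,19,10,5,11]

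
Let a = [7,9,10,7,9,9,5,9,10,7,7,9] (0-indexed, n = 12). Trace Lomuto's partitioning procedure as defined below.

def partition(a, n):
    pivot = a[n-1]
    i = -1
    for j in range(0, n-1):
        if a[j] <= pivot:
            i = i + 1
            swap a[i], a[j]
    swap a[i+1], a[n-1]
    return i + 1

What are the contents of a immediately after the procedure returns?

pivot=9, i=-1
j=0: 7≤9, i=0, swap(0,0) ⇒ [7,9,10,7,9,9,5,9,10,7,7,9]
j=1: 9≤9, i=1, swap(1,1) ⇒ [7,9,10,7,9,9,5,9,10,7,7,9]
j=2: 10>9, skip
j=3: 7≤9, i=2, swap(2,3) ⇒ [7,9,7,10,9,9,5,9,10,7,7,9]
j=4: 9≤9, i=3, swap(3,4) ⇒ [7,9,7,9,10,9,5,9,10,7,7,9]
j=5: 9≤9, i=4, swap(4,5) ⇒ [7,9,7,9,9,10,5,9,10,7,7,9]
j=6: 5≤9, i=5, swap(5,6) ⇒ [7,9,7,9,9,5,10,9,10,7,7,9]
j=7: 9≤9, i=6, swap(6,7) ⇒ [7,9,7,9,9,5,9,10,10,7,7,9]
j=8: 10>9, skip
j=9: 7≤9, i=7, swap(7,9) ⇒ [7,9,7,9,9,5,9,7,10,10,7,9]
j=10: 7≤9, i=8, swap(8,10) ⇒ [7,9,7,9,9,5,9,7,7,10,10,9]
swap(9,11) ⇒ [7,9,7,9,9,5,9,7,7,9,10,10]; return 9

[7,9,7,9,9,5,9,7,7,9,10,10]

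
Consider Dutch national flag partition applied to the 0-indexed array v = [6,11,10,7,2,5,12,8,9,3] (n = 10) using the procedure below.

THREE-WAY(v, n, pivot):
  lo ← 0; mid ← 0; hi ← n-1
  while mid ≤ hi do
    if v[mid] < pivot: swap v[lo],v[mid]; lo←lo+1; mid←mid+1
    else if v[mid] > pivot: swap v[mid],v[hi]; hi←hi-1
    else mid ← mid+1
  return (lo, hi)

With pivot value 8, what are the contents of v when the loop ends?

[6,3,7,2,5,8,12,9,10,11]

lo=0 mid=0 hi=9
6<8: swap(0,0), lo=1 mid=1 ⇒ [6,11,10,7,2,5,12,8,9,3]
11>8: swap(1,9), hi=8 ⇒ [6,3,10,7,2,5,12,8,9,11]
3<8: swap(1,1), lo=2 mid=2 ⇒ [6,3,10,7,2,5,12,8,9,11]
10>8: swap(2,8), hi=7 ⇒ [6,3,9,7,2,5,12,8,10,11]
9>8: swap(2,7), hi=6 ⇒ [6,3,8,7,2,5,12,9,10,11]
8=8: mid=3
7<8: swap(2,3), lo=3 mid=4 ⇒ [6,3,7,8,2,5,12,9,10,11]
2<8: swap(3,4), lo=4 mid=5 ⇒ [6,3,7,2,8,5,12,9,10,11]
5<8: swap(4,5), lo=5 mid=6 ⇒ [6,3,7,2,5,8,12,9,10,11]
12>8: swap(6,6), hi=5 ⇒ [6,3,7,2,5,8,12,9,10,11]
done. lo=5 hi=5; v=[6,3,7,2,5,8,12,9,10,11]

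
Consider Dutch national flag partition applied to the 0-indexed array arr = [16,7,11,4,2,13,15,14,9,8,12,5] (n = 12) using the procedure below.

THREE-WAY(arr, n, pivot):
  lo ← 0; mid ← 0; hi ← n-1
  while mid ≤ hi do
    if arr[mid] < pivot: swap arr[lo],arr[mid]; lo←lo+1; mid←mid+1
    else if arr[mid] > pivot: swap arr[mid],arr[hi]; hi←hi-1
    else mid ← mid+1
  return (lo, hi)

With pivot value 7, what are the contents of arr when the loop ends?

[5,2,4,7,13,15,14,9,8,12,11,16]

lo=0 mid=0 hi=11
16>7: swap(0,11), hi=10 ⇒ [5,7,11,4,2,13,15,14,9,8,12,16]
5<7: swap(0,0), lo=1 mid=1 ⇒ [5,7,11,4,2,13,15,14,9,8,12,16]
7=7: mid=2
11>7: swap(2,10), hi=9 ⇒ [5,7,12,4,2,13,15,14,9,8,11,16]
12>7: swap(2,9), hi=8 ⇒ [5,7,8,4,2,13,15,14,9,12,11,16]
8>7: swap(2,8), hi=7 ⇒ [5,7,9,4,2,13,15,14,8,12,11,16]
9>7: swap(2,7), hi=6 ⇒ [5,7,14,4,2,13,15,9,8,12,11,16]
14>7: swap(2,6), hi=5 ⇒ [5,7,15,4,2,13,14,9,8,12,11,16]
15>7: swap(2,5), hi=4 ⇒ [5,7,13,4,2,15,14,9,8,12,11,16]
13>7: swap(2,4), hi=3 ⇒ [5,7,2,4,13,15,14,9,8,12,11,16]
2<7: swap(1,2), lo=2 mid=3 ⇒ [5,2,7,4,13,15,14,9,8,12,11,16]
4<7: swap(2,3), lo=3 mid=4 ⇒ [5,2,4,7,13,15,14,9,8,12,11,16]
done. lo=3 hi=3; arr=[5,2,4,7,13,15,14,9,8,12,11,16]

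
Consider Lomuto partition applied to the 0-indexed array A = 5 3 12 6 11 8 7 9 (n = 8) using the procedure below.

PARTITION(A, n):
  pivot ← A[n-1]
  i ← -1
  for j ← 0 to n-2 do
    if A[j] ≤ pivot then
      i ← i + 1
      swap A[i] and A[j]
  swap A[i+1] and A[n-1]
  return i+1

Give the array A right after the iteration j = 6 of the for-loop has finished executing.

pivot = A[7] = 9; i = -1
j=0: A[0]=5 ≤ 9 → i=0, swap A[0],A[0] (no change) → 5 3 12 6 11 8 7 9
j=1: A[1]=3 ≤ 9 → i=1, swap A[1],A[1] (no change) → 5 3 12 6 11 8 7 9
j=2: A[2]=12 > 9 → no swap
j=3: A[3]=6 ≤ 9 → i=2, swap A[2],A[3] → 5 3 6 12 11 8 7 9
j=4: A[4]=11 > 9 → no swap
j=5: A[5]=8 ≤ 9 → i=3, swap A[3],A[5] → 5 3 6 8 11 12 7 9
j=6: A[6]=7 ≤ 9 → i=4, swap A[4],A[6] → 5 3 6 8 7 12 11 9
(after j=6) A = 5 3 6 8 7 12 11 9

5 3 6 8 7 12 11 9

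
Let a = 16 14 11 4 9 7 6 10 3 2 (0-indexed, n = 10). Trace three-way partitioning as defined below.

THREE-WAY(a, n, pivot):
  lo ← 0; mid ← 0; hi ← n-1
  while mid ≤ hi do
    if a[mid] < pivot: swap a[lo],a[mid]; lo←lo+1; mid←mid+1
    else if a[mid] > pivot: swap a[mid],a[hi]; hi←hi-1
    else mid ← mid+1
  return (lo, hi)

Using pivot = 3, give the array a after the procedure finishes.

lo=0 mid=0 hi=9
16>3: swap(0,9), hi=8 ⇒ 2 14 11 4 9 7 6 10 3 16
2<3: swap(0,0), lo=1 mid=1 ⇒ 2 14 11 4 9 7 6 10 3 16
14>3: swap(1,8), hi=7 ⇒ 2 3 11 4 9 7 6 10 14 16
3=3: mid=2
11>3: swap(2,7), hi=6 ⇒ 2 3 10 4 9 7 6 11 14 16
10>3: swap(2,6), hi=5 ⇒ 2 3 6 4 9 7 10 11 14 16
6>3: swap(2,5), hi=4 ⇒ 2 3 7 4 9 6 10 11 14 16
7>3: swap(2,4), hi=3 ⇒ 2 3 9 4 7 6 10 11 14 16
9>3: swap(2,3), hi=2 ⇒ 2 3 4 9 7 6 10 11 14 16
4>3: swap(2,2), hi=1 ⇒ 2 3 4 9 7 6 10 11 14 16
done. lo=1 hi=1; a=2 3 4 9 7 6 10 11 14 16

2 3 4 9 7 6 10 11 14 16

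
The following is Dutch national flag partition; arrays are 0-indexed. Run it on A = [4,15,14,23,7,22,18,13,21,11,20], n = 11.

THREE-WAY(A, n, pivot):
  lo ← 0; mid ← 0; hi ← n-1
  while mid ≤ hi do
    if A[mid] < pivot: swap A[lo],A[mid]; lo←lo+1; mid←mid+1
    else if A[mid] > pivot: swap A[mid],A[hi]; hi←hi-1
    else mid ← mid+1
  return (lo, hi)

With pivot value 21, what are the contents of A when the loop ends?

pivot = 21; lo=0, mid=0, hi=10
A[mid]=4<21: swap A[0],A[0]; lo=1,mid=1 → [4,15,14,23,7,22,18,13,21,11,20]
A[mid]=15<21: swap A[1],A[1]; lo=2,mid=2 → [4,15,14,23,7,22,18,13,21,11,20]
A[mid]=14<21: swap A[2],A[2]; lo=3,mid=3 → [4,15,14,23,7,22,18,13,21,11,20]
A[mid]=23>21: swap A[3],A[10]; hi=9 → [4,15,14,20,7,22,18,13,21,11,23]
A[mid]=20<21: swap A[3],A[3]; lo=4,mid=4 → [4,15,14,20,7,22,18,13,21,11,23]
A[mid]=7<21: swap A[4],A[4]; lo=5,mid=5 → [4,15,14,20,7,22,18,13,21,11,23]
A[mid]=22>21: swap A[5],A[9]; hi=8 → [4,15,14,20,7,11,18,13,21,22,23]
A[mid]=11<21: swap A[5],A[5]; lo=6,mid=6 → [4,15,14,20,7,11,18,13,21,22,23]
A[mid]=18<21: swap A[6],A[6]; lo=7,mid=7 → [4,15,14,20,7,11,18,13,21,22,23]
A[mid]=13<21: swap A[7],A[7]; lo=8,mid=8 → [4,15,14,20,7,11,18,13,21,22,23]
A[mid]=21=21: mid=9
end: lo=8, hi=8; A = [4,15,14,20,7,11,18,13,21,22,23]

[4,15,14,20,7,11,18,13,21,22,23]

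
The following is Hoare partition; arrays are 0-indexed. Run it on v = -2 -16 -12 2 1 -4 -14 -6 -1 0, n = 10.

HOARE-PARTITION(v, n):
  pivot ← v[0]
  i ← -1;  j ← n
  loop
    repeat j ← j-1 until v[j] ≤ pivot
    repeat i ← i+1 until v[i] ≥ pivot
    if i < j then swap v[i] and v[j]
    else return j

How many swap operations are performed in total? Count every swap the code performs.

3

pivot = v[0] = -2; i = -1, j = 10
j→7 (v[7]=-6≤-2), i→0 (v[0]=-2≥-2); i<j, swap → -6 -16 -12 2 1 -4 -14 -2 -1 0
j→6 (v[6]=-14≤-2), i→3 (v[3]=2≥-2); i<j, swap → -6 -16 -12 -14 1 -4 2 -2 -1 0
j→5 (v[5]=-4≤-2), i→4 (v[4]=1≥-2); i<j, swap → -6 -16 -12 -14 -4 1 2 -2 -1 0
j→4, i→5; i≥j, return j=4. v = -6 -16 -12 -14 -4 1 2 -2 -1 0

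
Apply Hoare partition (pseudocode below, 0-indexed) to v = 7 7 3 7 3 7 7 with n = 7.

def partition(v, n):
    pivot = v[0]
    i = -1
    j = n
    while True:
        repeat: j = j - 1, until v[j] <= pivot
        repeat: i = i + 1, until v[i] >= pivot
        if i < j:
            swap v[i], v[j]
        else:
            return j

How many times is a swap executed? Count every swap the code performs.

3

pivot = v[0] = 7; i = -1, j = 7
j→6 (v[6]=7≤7), i→0 (v[0]=7≥7); i<j, swap → 7 7 3 7 3 7 7
j→5 (v[5]=7≤7), i→1 (v[1]=7≥7); i<j, swap → 7 7 3 7 3 7 7
j→4 (v[4]=3≤7), i→3 (v[3]=7≥7); i<j, swap → 7 7 3 3 7 7 7
j→3, i→4; i≥j, return j=3. v = 7 7 3 3 7 7 7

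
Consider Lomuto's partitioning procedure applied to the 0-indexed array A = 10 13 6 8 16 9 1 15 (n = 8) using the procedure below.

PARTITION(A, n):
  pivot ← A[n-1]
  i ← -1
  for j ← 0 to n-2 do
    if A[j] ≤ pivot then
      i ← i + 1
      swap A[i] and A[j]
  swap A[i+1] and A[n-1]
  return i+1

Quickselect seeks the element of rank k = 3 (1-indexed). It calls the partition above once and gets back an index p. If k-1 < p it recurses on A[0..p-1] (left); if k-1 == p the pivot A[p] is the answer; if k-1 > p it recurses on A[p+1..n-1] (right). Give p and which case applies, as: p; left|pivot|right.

6; left

pivot=15, i=-1
j=0: 10≤15, i=0, swap(0,0) ⇒ 10 13 6 8 16 9 1 15
j=1: 13≤15, i=1, swap(1,1) ⇒ 10 13 6 8 16 9 1 15
j=2: 6≤15, i=2, swap(2,2) ⇒ 10 13 6 8 16 9 1 15
j=3: 8≤15, i=3, swap(3,3) ⇒ 10 13 6 8 16 9 1 15
j=4: 16>15, skip
j=5: 9≤15, i=4, swap(4,5) ⇒ 10 13 6 8 9 16 1 15
j=6: 1≤15, i=5, swap(5,6) ⇒ 10 13 6 8 9 1 16 15
swap(6,7) ⇒ 10 13 6 8 9 1 15 16; return 6
p = 6; k-1 = 2 < 6 ⇒ left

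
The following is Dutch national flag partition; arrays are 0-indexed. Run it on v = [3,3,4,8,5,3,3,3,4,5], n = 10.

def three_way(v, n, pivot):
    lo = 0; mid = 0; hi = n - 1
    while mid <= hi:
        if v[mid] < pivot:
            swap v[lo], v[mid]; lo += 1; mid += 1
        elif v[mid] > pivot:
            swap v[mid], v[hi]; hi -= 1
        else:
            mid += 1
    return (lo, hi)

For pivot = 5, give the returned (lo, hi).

lo=0 mid=0 hi=9
3<5: swap(0,0), lo=1 mid=1 ⇒ [3,3,4,8,5,3,3,3,4,5]
3<5: swap(1,1), lo=2 mid=2 ⇒ [3,3,4,8,5,3,3,3,4,5]
4<5: swap(2,2), lo=3 mid=3 ⇒ [3,3,4,8,5,3,3,3,4,5]
8>5: swap(3,9), hi=8 ⇒ [3,3,4,5,5,3,3,3,4,8]
5=5: mid=4
5=5: mid=5
3<5: swap(3,5), lo=4 mid=6 ⇒ [3,3,4,3,5,5,3,3,4,8]
3<5: swap(4,6), lo=5 mid=7 ⇒ [3,3,4,3,3,5,5,3,4,8]
3<5: swap(5,7), lo=6 mid=8 ⇒ [3,3,4,3,3,3,5,5,4,8]
4<5: swap(6,8), lo=7 mid=9 ⇒ [3,3,4,3,3,3,4,5,5,8]
done. lo=7 hi=8; v=[3,3,4,3,3,3,4,5,5,8]

(7, 8)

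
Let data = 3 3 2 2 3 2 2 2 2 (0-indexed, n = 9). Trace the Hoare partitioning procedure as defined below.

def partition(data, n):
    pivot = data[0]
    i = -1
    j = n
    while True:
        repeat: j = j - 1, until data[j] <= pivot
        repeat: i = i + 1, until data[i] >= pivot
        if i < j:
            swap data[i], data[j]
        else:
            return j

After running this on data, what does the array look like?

pivot = data[0] = 3; i = -1, j = 9
j→8 (data[8]=2≤3), i→0 (data[0]=3≥3); i<j, swap → 2 3 2 2 3 2 2 2 3
j→7 (data[7]=2≤3), i→1 (data[1]=3≥3); i<j, swap → 2 2 2 2 3 2 2 3 3
j→6 (data[6]=2≤3), i→4 (data[4]=3≥3); i<j, swap → 2 2 2 2 2 2 3 3 3
j→5, i→6; i≥j, return j=5. data = 2 2 2 2 2 2 3 3 3

2 2 2 2 2 2 3 3 3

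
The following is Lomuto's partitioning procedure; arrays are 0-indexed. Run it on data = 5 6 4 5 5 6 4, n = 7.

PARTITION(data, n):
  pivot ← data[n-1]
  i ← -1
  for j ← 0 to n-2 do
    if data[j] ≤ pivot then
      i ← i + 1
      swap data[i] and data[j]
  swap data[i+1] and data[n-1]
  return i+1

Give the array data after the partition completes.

pivot = data[6] = 4; i = -1
j=0: data[0]=5 > 4 → no swap
j=1: data[1]=6 > 4 → no swap
j=2: data[2]=4 ≤ 4 → i=0, swap data[0],data[2] → 4 6 5 5 5 6 4
j=3: data[3]=5 > 4 → no swap
j=4: data[4]=5 > 4 → no swap
j=5: data[5]=6 > 4 → no swap
final swap data[1],data[6] → 4 4 5 5 5 6 6; return 1

4 4 5 5 5 6 6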